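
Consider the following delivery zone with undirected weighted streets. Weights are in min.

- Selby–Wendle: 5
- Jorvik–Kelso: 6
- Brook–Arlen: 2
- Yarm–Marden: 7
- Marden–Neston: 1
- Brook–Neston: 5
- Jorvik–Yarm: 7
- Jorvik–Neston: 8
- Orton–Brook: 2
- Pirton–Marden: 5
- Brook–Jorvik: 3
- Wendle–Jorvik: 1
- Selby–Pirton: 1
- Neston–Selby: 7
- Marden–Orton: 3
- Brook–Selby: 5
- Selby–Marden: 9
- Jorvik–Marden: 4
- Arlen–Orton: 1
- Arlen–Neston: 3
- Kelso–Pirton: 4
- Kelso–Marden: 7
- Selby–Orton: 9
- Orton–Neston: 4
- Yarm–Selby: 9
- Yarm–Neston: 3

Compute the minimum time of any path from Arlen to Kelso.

Shortest distances from Arlen:
Arlen: 0
Orton: 1  (via Arlen)
Brook: 2  (via Arlen)
Neston: 3  (via Arlen)
Marden: 4  (via Orton)
Jorvik: 5  (via Brook)
Yarm: 6  (via Neston)
Wendle: 6  (via Jorvik)
Selby: 7  (via Brook)
Pirton: 8  (via Selby)
Kelso: 11  (via Marden)
Shortest route: Arlen–Orton–Marden–Kelso = 11 min.

11 min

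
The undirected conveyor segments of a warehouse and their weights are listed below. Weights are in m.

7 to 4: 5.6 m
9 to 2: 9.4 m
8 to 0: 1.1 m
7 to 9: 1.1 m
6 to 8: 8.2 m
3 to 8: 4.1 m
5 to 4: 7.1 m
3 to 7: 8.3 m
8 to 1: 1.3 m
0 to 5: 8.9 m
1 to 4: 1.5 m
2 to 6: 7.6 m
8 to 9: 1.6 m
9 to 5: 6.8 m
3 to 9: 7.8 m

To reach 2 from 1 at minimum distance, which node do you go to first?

Candidate routes:
1–8–6–2: 1.3+8.2+7.6 = 17.1
1–8–9–2: 1.3+1.6+9.4 = 12.3
1–4–7–9–2: 1.5+5.6+1.1+9.4 = 17.6
Cheapest is 1–8–9–2 at 12.3 m.
So from 1 the first move is to 8.

8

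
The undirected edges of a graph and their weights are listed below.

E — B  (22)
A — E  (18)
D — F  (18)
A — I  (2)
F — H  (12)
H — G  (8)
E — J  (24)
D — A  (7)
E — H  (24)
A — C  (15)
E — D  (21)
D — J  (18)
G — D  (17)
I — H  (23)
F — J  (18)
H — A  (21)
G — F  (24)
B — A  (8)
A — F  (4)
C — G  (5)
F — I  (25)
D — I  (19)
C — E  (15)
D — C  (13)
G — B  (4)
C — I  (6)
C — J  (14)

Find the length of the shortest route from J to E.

24

Compare a few routes:
J - C - E: 14+15 = 29
J - E: 24 = 24
The minimum is 24 via J - E.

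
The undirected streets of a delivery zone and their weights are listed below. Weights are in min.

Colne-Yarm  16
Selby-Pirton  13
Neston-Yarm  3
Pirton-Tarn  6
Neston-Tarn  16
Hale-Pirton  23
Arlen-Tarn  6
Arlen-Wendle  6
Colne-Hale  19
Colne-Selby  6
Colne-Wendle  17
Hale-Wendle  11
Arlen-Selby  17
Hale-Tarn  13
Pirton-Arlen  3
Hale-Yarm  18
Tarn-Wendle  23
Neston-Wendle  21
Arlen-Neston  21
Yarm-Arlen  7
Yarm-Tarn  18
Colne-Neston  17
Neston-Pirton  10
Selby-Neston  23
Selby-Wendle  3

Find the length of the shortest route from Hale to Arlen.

Settle nodes by increasing distance from Hale:
Hale: 0
Wendle: 11  (via Hale)
Tarn: 13  (via Hale)
Selby: 14  (via Wendle)
Arlen: 17  (via Wendle)
Shortest route: Hale → Wendle → Arlen = 17 min.

17 min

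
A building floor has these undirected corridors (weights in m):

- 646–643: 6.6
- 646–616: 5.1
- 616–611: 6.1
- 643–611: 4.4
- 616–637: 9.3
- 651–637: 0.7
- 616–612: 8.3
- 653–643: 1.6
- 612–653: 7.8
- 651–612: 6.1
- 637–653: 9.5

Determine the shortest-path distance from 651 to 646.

Settle nodes by increasing distance from 651:
651: 0
637: 0.7  (via 651)
612: 6.1  (via 651)
616: 10  (via 637)
653: 10.2  (via 637)
643: 11.8  (via 653)
646: 15.1  (via 616)
Shortest route: 651 → 637 → 616 → 646 = 15.1 m.

15.1 m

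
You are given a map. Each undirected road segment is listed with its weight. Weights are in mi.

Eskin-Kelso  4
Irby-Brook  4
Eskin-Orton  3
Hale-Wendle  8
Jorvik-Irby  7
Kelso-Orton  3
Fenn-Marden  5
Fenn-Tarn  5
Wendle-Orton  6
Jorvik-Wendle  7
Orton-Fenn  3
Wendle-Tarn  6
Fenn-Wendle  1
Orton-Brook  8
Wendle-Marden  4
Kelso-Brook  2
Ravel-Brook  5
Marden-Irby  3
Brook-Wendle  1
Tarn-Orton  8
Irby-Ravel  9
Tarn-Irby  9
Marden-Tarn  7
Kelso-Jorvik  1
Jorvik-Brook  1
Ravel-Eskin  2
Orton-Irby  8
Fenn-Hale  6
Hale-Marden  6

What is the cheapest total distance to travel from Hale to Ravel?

13 mi

Compare a few routes:
Hale–Fenn–Orton–Eskin–Ravel: 6+3+3+2 = 14
Hale–Marden–Wendle–Brook–Ravel: 6+4+1+5 = 16
Hale–Wendle–Brook–Ravel: 8+1+5 = 14
Hale–Fenn–Wendle–Brook–Ravel: 6+1+1+5 = 13
Cheapest is Hale–Fenn–Wendle–Brook–Ravel at 13 mi.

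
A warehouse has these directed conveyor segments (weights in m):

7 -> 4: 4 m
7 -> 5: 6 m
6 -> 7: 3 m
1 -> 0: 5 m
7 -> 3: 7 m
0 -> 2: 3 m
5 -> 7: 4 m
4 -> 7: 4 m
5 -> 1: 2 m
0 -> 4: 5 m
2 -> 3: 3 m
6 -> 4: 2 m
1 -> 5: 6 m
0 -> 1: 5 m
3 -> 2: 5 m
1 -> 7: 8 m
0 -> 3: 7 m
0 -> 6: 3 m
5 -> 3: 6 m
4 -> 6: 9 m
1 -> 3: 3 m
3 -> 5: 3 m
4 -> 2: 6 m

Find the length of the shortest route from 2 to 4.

Enumerating some paths:
2 → 3 → 5 → 1 → 0 → 4: 3+3+2+5+5 = 18
2 → 3 → 5 → 7 → 4: 3+3+4+4 = 14
The minimum is 14 m via 2 → 3 → 5 → 7 → 4.

14 m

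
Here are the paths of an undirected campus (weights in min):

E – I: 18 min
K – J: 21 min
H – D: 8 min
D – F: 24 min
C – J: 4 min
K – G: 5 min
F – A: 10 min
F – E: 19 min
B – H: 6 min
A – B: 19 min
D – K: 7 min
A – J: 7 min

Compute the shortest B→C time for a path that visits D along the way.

46 min

Shortest B→D: B–H–D = 14
Shortest D→C: D–K–J–C = 32
Total via D: 14 + 32 = 46 min.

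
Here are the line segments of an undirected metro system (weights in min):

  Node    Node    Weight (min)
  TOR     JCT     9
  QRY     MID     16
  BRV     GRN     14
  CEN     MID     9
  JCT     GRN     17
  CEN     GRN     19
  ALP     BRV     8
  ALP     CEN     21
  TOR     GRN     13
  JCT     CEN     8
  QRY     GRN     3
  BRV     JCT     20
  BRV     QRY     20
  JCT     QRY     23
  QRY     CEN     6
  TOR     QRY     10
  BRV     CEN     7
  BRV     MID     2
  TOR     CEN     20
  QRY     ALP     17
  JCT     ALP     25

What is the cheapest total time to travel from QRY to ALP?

17 min

Compare a few routes:
QRY–GRN–BRV–ALP: 3+14+8 = 25
QRY–CEN–BRV–ALP: 6+7+8 = 21
QRY–ALP: 17 = 17
The minimum is 17 min via QRY–ALP.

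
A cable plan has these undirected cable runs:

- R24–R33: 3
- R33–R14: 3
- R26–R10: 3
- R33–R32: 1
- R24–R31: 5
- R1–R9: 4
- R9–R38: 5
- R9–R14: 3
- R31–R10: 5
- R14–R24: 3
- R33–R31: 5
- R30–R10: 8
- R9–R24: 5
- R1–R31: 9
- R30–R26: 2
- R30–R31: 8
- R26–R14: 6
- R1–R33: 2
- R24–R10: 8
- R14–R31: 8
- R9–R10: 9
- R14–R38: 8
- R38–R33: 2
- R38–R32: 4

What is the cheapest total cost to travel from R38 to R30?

Enumerating some paths:
R38–R33–R31–R30: 2+5+8 = 15
R38–R33–R24–R14–R26–R30: 2+3+3+6+2 = 16
R38–R9–R14–R26–R30: 5+3+6+2 = 16
R38–R33–R14–R26–R30: 2+3+6+2 = 13
The minimum is 13 via R38–R33–R14–R26–R30.

13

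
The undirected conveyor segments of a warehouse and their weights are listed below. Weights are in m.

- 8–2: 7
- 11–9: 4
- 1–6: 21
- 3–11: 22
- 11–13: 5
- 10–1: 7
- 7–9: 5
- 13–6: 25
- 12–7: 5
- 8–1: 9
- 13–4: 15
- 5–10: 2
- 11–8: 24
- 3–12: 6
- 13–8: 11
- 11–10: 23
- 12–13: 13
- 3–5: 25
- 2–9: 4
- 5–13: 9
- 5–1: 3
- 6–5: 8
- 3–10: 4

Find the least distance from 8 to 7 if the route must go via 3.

29 m

Best 8 to 3: 8 → 1 → 5 → 10 → 3 costing 18
Shortest 3→7: 3 → 12 → 7 = 11
Total via 3: 18 + 11 = 29 m.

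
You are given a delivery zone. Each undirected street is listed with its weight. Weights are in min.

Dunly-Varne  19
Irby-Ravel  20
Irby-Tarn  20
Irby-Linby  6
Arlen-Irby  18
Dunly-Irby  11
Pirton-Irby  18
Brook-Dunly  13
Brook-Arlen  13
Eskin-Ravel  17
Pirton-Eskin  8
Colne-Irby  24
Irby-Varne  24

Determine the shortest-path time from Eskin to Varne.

Settle nodes by increasing distance from Eskin:
Eskin: 0
Pirton: 8  (via Eskin)
Ravel: 17  (via Eskin)
Irby: 26  (via Pirton)
Linby: 32  (via Irby)
Dunly: 37  (via Irby)
Arlen: 44  (via Irby)
Tarn: 46  (via Irby)
Brook: 50  (via Dunly)
Colne: 50  (via Irby)
Varne: 50  (via Irby)
Shortest route: Eskin–Pirton–Irby–Varne = 50 min.

50 min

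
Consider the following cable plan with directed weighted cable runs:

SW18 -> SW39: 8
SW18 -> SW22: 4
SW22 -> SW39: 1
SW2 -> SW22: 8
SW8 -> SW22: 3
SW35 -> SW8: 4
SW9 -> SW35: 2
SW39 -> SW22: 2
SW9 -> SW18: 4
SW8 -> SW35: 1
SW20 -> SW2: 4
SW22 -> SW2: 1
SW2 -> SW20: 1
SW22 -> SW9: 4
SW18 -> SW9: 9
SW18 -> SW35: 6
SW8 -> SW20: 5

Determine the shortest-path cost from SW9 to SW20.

Compare a few routes:
SW9 → SW18 → SW22 → SW2 → SW20: 4+4+1+1 = 10
SW9 → SW35 → SW8 → SW20: 2+4+5 = 11
The minimum is 10 via SW9 → SW18 → SW22 → SW2 → SW20.

10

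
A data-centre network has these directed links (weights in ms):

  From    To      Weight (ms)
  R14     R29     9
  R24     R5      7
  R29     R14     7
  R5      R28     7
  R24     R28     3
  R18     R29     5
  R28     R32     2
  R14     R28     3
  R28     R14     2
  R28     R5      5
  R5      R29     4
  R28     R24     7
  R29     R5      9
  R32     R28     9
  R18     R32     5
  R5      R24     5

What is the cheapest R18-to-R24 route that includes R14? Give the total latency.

Shortest R18→R14: R18–R29–R14 = 12
Shortest R14→R24: R14–R28–R24 = 10
Total via R14: 12 + 10 = 22 ms.

22 ms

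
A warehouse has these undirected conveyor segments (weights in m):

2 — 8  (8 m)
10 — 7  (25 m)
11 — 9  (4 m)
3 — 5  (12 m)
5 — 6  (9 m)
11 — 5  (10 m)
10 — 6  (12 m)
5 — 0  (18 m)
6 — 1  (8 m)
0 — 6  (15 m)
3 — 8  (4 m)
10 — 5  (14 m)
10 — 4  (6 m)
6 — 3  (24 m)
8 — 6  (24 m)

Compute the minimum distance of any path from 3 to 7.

51 m

Enumerating some paths:
3–5–6–10–7: 12+9+12+25 = 58
3–5–10–7: 12+14+25 = 51
The minimum is 51 m via 3–5–10–7.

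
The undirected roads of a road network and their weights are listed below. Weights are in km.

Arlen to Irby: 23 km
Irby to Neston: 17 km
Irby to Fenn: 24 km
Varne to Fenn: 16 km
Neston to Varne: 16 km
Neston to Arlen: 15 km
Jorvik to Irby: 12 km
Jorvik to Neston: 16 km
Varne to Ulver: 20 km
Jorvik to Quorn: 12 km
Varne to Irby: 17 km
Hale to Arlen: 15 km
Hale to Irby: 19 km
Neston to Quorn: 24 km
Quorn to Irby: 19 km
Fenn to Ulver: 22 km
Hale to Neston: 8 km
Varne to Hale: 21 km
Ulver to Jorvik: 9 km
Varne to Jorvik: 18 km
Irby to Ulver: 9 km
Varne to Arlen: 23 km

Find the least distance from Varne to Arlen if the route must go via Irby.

40 km

Shortest Varne→Irby: Varne–Irby = 17
Best Irby to Arlen: Irby–Arlen costing 23
Total via Irby: 17 + 23 = 40 km.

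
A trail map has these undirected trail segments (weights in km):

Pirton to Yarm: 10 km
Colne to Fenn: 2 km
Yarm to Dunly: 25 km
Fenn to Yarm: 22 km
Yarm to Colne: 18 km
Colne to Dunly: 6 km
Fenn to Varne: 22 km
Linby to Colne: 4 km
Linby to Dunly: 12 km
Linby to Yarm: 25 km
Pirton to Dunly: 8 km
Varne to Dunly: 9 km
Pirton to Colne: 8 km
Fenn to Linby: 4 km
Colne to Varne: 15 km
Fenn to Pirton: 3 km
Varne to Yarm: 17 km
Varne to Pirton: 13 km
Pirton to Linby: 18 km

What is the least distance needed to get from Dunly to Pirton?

Compare a few routes:
Dunly–Colne–Pirton: 6+8 = 14
Dunly–Colne–Fenn–Pirton: 6+2+3 = 11
Dunly–Pirton: 8 = 8
The minimum is 8 km via Dunly–Pirton.

8 km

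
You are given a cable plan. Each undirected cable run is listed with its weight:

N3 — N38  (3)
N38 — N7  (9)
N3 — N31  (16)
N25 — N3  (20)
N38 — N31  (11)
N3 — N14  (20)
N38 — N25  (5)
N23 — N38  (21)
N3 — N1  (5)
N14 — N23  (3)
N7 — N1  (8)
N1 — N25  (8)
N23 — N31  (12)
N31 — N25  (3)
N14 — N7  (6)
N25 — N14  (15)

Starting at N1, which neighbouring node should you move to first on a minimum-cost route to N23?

N7

Compare a few routes:
N1–N25–N31–N23: 8+3+12 = 23
N1–N25–N14–N23: 8+15+3 = 26
N1–N7–N14–N23: 8+6+3 = 17
N1–N3–N38–N7–N14–N23: 5+3+9+6+3 = 26
The minimum is 17 via N1–N7–N14–N23.
So from N1 the first move is to N7.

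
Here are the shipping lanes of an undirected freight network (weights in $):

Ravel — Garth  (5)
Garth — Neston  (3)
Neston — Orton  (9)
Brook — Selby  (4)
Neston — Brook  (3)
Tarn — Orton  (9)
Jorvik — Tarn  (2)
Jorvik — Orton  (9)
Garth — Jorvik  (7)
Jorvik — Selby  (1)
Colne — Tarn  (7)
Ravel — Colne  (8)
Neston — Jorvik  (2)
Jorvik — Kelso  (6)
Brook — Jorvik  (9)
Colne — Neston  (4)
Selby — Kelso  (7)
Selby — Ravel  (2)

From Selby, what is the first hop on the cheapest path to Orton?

Jorvik

Enumerating some paths:
Selby → Jorvik → Tarn → Orton: 1+2+9 = 12
Selby → Jorvik → Orton: 1+9 = 10
The minimum is $10 via Selby → Jorvik → Orton.
So from Selby the first move is to Jorvik.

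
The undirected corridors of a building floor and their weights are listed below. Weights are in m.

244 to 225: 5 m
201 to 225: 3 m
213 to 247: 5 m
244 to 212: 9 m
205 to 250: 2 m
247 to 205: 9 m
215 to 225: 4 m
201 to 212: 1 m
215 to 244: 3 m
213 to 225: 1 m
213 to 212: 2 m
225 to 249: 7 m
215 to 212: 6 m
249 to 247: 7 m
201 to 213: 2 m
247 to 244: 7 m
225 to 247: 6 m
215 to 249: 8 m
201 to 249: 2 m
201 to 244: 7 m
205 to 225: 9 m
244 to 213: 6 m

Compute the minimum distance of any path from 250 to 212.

14 m

Candidate routes:
250 → 205 → 225 → 213 → 212: 2+9+1+2 = 14
250 → 205 → 225 → 201 → 212: 2+9+3+1 = 15
Cheapest is 250 → 205 → 225 → 213 → 212 at 14 m.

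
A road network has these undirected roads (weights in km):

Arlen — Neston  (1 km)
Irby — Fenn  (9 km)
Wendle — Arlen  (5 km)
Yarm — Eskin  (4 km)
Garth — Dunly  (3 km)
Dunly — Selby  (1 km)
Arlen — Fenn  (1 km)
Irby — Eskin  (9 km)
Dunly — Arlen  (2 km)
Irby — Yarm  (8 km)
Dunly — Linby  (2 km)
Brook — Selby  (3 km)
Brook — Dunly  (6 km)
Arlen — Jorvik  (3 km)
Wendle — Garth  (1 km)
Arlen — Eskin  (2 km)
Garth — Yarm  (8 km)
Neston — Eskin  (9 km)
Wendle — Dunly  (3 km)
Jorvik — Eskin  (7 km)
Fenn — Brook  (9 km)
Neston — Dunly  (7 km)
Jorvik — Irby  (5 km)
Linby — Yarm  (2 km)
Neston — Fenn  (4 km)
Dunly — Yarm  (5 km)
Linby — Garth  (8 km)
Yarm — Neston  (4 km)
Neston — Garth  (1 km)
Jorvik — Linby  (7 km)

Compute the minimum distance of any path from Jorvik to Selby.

Candidate routes:
Jorvik → Arlen → Neston → Garth → Dunly → Selby: 3+1+1+3+1 = 9
Jorvik → Arlen → Dunly → Selby: 3+2+1 = 6
Jorvik → Linby → Dunly → Selby: 7+2+1 = 10
Cheapest is Jorvik → Arlen → Dunly → Selby at 6 km.

6 km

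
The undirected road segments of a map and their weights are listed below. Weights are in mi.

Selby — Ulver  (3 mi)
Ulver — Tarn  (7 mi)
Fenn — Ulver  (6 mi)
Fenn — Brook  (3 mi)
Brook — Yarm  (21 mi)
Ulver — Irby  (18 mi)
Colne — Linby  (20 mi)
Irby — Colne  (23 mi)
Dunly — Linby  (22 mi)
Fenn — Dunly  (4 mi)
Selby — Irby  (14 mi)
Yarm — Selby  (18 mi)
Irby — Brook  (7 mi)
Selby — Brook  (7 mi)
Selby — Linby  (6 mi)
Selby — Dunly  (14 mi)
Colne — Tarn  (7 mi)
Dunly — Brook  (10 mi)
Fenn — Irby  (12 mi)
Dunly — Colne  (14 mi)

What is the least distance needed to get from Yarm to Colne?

35 mi

Candidate routes:
Yarm - Selby - Linby - Colne: 18+6+20 = 44
Yarm - Brook - Fenn - Ulver - Tarn - Colne: 21+3+6+7+7 = 44
Yarm - Brook - Fenn - Dunly - Colne: 21+3+4+14 = 42
Yarm - Selby - Ulver - Tarn - Colne: 18+3+7+7 = 35
The minimum is 35 mi via Yarm - Selby - Ulver - Tarn - Colne.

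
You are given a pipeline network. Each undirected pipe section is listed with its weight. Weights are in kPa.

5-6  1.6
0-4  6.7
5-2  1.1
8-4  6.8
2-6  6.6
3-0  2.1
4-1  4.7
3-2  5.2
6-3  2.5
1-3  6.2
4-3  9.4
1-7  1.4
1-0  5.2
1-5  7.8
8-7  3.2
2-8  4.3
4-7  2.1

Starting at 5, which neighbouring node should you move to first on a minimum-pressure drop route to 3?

6

Enumerating some paths:
5 → 6 → 3: 1.6+2.5 = 4.1
5 → 2 → 3: 1.1+5.2 = 6.3
5 → 2 → 6 → 3: 1.1+6.6+2.5 = 10.2
The minimum is 4.1 kPa via 5 → 6 → 3.
So from 5 the first move is to 6.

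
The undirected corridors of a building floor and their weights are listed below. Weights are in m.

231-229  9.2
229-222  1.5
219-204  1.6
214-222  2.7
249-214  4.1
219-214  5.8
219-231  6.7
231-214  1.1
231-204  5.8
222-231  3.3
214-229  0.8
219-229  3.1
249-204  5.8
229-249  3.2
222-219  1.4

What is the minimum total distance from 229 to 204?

4.5 m

Settle nodes by increasing distance from 229:
229: 0
214: 0.8  (via 229)
222: 1.5  (via 229)
231: 1.9  (via 214)
219: 2.9  (via 222)
249: 3.2  (via 229)
204: 4.5  (via 219)
Shortest route: 229 → 222 → 219 → 204 = 4.5 m.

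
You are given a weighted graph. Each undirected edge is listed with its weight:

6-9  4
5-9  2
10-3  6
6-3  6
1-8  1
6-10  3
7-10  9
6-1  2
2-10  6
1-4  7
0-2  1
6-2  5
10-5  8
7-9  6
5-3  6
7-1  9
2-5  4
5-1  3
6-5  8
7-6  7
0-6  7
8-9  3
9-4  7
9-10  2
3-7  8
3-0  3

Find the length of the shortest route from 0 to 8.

Running Dijkstra from 0:
0: 0
2: 1  (via 0)
3: 3  (via 0)
5: 5  (via 2)
6: 6  (via 2)
9: 7  (via 5)
10: 7  (via 2)
1: 8  (via 5)
8: 9  (via 1)
Shortest route: 0–2–5–1–8 = 9.

9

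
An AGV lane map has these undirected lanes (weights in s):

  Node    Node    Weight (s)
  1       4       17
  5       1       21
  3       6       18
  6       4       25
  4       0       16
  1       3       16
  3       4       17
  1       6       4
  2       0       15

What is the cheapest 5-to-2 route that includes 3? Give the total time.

85 s

Best 5 to 3: 5–1–3 costing 37
Shortest 3→2: 3–4–0–2 = 48
Total via 3: 37 + 48 = 85 s.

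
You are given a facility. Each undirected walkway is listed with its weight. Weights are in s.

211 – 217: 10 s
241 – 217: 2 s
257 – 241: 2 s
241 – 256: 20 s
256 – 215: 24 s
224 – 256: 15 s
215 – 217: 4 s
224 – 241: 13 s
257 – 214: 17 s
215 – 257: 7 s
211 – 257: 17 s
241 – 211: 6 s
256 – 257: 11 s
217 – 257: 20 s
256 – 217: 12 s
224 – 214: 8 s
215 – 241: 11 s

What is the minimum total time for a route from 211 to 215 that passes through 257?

Best 211 to 257: 211 → 241 → 257 costing 8
Best 257 to 215: 257 → 215 costing 7
Total via 257: 8 + 7 = 15 s.

15 s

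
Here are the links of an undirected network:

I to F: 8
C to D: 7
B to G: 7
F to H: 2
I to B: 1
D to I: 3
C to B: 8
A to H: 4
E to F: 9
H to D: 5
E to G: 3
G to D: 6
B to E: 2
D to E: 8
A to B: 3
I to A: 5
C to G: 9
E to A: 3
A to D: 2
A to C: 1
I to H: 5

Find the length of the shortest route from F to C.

Shortest distances from F:
F: 0
H: 2  (via F)
A: 6  (via H)
C: 7  (via A)
Shortest route: F → H → A → C = 7.

7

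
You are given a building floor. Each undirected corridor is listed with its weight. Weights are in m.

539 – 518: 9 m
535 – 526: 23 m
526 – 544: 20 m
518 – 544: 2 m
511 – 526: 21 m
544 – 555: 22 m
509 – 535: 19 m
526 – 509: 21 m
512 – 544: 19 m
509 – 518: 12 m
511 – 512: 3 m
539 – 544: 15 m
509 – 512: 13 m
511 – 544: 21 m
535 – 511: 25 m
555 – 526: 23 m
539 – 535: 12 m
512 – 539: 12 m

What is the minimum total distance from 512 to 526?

Candidate routes:
512 → 544 → 526: 19+20 = 39
512 → 509 → 526: 13+21 = 34
512 → 511 → 526: 3+21 = 24
512 → 539 → 518 → 544 → 526: 12+9+2+20 = 43
The minimum is 24 m via 512 → 511 → 526.

24 m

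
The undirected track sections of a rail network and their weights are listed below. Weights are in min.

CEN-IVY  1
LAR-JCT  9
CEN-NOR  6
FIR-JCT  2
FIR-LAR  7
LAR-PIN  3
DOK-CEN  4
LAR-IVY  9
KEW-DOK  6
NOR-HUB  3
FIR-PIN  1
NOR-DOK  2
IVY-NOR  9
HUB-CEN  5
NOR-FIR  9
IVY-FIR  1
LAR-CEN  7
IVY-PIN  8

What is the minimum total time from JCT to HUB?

Compare a few routes:
JCT–FIR–IVY–CEN–NOR–HUB: 2+1+1+6+3 = 13
JCT–FIR–IVY–CEN–DOK–NOR–HUB: 2+1+1+4+2+3 = 13
JCT–FIR–IVY–CEN–HUB: 2+1+1+5 = 9
JCT–FIR–NOR–HUB: 2+9+3 = 14
The minimum is 9 min via JCT–FIR–IVY–CEN–HUB.

9 min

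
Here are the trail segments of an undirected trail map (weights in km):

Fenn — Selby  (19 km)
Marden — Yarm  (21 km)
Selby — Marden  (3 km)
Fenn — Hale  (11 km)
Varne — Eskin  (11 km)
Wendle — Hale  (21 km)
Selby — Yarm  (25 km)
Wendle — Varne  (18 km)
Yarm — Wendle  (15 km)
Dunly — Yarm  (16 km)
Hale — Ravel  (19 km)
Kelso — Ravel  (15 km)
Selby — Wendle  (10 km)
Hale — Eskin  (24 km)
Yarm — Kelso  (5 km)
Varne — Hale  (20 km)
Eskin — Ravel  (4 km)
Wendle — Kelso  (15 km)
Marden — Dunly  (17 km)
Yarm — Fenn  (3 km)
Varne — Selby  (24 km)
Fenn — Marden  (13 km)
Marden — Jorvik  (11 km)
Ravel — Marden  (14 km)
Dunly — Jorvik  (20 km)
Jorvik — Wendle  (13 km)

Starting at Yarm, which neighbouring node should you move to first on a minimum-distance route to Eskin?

Enumerating some paths:
Yarm → Kelso → Ravel → Eskin: 5+15+4 = 24
Yarm → Fenn → Marden → Ravel → Eskin: 3+13+14+4 = 34
Yarm → Fenn → Hale → Ravel → Eskin: 3+11+19+4 = 37
Cheapest is Yarm → Kelso → Ravel → Eskin at 24 km.
So from Yarm the first move is to Kelso.

Kelso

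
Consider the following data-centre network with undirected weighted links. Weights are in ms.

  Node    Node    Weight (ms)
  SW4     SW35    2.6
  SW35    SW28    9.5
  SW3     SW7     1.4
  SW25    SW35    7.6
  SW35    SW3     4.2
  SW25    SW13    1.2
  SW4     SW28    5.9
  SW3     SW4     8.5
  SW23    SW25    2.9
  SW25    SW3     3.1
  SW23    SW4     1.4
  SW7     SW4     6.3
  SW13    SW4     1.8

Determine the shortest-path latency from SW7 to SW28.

Compare a few routes:
SW7 → SW3 → SW35 → SW4 → SW28: 1.4+4.2+2.6+5.9 = 14.1
SW7 → SW3 → SW25 → SW23 → SW4 → SW28: 1.4+3.1+2.9+1.4+5.9 = 14.7
SW7 → SW4 → SW28: 6.3+5.9 = 12.2
SW7 → SW3 → SW25 → SW13 → SW4 → SW28: 1.4+3.1+1.2+1.8+5.9 = 13.4
Cheapest is SW7 → SW4 → SW28 at 12.2 ms.

12.2 ms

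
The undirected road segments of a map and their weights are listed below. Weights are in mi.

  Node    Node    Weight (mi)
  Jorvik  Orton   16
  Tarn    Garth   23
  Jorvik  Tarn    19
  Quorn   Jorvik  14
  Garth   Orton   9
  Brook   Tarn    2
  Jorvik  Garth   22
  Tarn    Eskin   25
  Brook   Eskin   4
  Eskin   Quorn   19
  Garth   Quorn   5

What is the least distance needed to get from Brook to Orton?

Compare a few routes:
Brook - Eskin - Quorn - Garth - Orton: 4+19+5+9 = 37
Brook - Tarn - Garth - Orton: 2+23+9 = 34
Brook - Tarn - Jorvik - Orton: 2+19+16 = 37
Cheapest is Brook - Tarn - Garth - Orton at 34 mi.

34 mi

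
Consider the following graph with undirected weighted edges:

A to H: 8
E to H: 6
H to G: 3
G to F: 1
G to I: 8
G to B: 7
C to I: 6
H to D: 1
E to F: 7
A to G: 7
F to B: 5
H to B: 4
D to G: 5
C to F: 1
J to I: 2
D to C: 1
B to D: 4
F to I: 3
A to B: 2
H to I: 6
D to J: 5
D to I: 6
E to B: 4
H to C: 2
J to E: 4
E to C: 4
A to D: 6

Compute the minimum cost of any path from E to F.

5

Enumerating some paths:
E → C → F: 4+1 = 5
E → F: 7 = 7
Cheapest is E → C → F at 5.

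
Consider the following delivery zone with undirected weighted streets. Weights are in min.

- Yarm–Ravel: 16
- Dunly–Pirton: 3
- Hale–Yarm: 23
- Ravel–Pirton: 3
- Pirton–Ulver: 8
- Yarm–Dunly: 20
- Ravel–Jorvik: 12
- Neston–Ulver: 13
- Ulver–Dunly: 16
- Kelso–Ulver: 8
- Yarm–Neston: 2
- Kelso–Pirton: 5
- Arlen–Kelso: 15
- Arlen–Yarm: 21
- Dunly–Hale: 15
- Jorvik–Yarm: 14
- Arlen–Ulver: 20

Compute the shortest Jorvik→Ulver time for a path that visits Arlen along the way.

55 min

Best Jorvik to Arlen: Jorvik–Yarm–Arlen costing 35
Best Arlen to Ulver: Arlen–Ulver costing 20
Total via Arlen: 35 + 20 = 55 min.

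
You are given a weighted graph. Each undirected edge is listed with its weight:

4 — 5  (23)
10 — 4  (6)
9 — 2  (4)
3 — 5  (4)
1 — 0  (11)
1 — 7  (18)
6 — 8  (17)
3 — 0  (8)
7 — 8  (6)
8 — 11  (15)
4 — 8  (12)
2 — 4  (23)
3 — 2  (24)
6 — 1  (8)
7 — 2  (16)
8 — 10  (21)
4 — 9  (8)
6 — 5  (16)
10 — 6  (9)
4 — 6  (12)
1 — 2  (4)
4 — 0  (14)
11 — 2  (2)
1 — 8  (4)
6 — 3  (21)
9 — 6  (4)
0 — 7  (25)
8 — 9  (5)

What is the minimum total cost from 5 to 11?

26

Running Dijkstra from 5:
5: 0
3: 4  (via 5)
0: 12  (via 3)
6: 16  (via 5)
9: 20  (via 6)
1: 23  (via 0)
4: 23  (via 5)
2: 24  (via 9)
8: 25  (via 9)
10: 25  (via 6)
11: 26  (via 2)
Shortest route: 5 → 6 → 9 → 2 → 11 = 26.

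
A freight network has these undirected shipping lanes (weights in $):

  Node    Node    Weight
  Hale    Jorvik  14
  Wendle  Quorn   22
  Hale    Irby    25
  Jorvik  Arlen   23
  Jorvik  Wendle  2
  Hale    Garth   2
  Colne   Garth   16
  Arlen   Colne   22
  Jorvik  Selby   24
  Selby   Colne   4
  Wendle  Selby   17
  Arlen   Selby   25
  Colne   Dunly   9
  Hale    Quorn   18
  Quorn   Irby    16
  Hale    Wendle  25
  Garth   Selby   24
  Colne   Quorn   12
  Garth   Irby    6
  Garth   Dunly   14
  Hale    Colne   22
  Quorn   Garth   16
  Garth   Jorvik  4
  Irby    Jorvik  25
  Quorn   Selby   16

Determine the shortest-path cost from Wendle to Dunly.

$20

Candidate routes:
Wendle - Jorvik - Garth - Dunly: 2+4+14 = 20
Wendle - Jorvik - Garth - Colne - Dunly: 2+4+16+9 = 31
Wendle - Jorvik - Hale - Garth - Dunly: 2+14+2+14 = 32
Wendle - Selby - Colne - Dunly: 17+4+9 = 30
The minimum is $20 via Wendle - Jorvik - Garth - Dunly.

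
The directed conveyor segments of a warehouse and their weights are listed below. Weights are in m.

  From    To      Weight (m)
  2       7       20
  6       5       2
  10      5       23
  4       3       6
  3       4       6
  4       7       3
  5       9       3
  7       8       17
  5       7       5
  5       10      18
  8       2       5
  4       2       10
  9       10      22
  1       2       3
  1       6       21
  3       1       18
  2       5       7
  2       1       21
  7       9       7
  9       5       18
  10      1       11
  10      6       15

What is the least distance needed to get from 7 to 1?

Candidate routes:
7 → 8 → 2 → 1: 17+5+21 = 43
7 → 9 → 10 → 1: 7+22+11 = 40
The minimum is 40 m via 7 → 9 → 10 → 1.

40 m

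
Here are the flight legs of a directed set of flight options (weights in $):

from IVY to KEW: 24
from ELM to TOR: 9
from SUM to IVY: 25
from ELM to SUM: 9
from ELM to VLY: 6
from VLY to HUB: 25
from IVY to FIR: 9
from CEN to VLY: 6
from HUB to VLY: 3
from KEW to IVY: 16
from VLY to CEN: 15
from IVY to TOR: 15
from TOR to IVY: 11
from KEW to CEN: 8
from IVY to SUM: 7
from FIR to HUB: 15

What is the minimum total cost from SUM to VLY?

$52

Shortest distances from SUM:
SUM: 0
IVY: 25  (via SUM)
FIR: 34  (via IVY)
TOR: 40  (via IVY)
KEW: 49  (via IVY)
HUB: 49  (via FIR)
VLY: 52  (via HUB)
Shortest route: SUM–IVY–FIR–HUB–VLY = $52.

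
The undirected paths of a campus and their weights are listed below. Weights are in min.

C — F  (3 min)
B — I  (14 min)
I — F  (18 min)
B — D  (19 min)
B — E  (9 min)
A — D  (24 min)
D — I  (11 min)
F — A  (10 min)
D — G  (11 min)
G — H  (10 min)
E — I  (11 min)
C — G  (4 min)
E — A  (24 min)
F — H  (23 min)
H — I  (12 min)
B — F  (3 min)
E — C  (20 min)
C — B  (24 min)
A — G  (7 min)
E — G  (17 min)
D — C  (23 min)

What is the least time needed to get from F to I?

17 min

Shortest distances from F:
F: 0
B: 3  (via F)
C: 3  (via F)
G: 7  (via C)
A: 10  (via F)
E: 12  (via B)
H: 17  (via G)
I: 17  (via B)
Shortest route: F–B–I = 17 min.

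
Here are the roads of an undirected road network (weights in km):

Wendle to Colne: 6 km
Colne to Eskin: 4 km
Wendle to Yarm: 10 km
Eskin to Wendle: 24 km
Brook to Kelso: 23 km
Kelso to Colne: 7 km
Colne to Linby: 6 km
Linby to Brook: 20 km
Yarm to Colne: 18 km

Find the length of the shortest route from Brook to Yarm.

Shortest distances from Brook:
Brook: 0
Linby: 20  (via Brook)
Kelso: 23  (via Brook)
Colne: 26  (via Linby)
Eskin: 30  (via Colne)
Wendle: 32  (via Colne)
Yarm: 42  (via Wendle)
Shortest route: Brook → Linby → Colne → Wendle → Yarm = 42 km.

42 km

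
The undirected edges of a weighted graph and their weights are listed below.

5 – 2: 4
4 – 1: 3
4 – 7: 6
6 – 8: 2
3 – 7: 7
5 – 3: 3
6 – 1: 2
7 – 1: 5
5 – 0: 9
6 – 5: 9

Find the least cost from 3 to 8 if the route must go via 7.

Shortest 3→7: 3–7 = 7
Best 7 to 8: 7–1–6–8 costing 9
Total via 7: 7 + 9 = 16.

16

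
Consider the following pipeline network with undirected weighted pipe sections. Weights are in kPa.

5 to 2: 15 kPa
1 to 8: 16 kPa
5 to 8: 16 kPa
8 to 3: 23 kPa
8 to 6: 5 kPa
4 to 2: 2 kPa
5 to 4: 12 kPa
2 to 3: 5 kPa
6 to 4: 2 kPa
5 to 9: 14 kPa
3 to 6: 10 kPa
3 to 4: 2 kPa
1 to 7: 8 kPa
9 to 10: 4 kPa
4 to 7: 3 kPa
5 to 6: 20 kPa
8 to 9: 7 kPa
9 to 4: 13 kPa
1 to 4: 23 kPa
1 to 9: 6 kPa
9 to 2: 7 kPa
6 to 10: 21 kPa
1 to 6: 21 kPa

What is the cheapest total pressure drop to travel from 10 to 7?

Running Dijkstra from 10:
10: 0
9: 4  (via 10)
1: 10  (via 9)
2: 11  (via 9)
8: 11  (via 9)
4: 13  (via 2)
3: 15  (via 4)
6: 15  (via 4)
7: 16  (via 4)
Shortest route: 10–9–2–4–7 = 16 kPa.

16 kPa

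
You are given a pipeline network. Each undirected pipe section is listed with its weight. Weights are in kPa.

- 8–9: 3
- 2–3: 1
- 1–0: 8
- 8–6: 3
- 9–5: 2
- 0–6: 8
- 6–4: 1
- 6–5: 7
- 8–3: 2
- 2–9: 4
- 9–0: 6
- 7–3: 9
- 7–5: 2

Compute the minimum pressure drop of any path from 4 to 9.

7 kPa

Compare a few routes:
4 - 6 - 5 - 9: 1+7+2 = 10
4 - 6 - 8 - 9: 1+3+3 = 7
The minimum is 7 kPa via 4 - 6 - 8 - 9.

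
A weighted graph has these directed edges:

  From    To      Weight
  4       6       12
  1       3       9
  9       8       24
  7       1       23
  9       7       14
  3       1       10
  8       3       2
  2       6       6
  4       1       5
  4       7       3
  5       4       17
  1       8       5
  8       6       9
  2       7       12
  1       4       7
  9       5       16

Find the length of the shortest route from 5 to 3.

Candidate routes:
5–4–1–3: 17+5+9 = 31
5–4–1–8–3: 17+5+5+2 = 29
Cheapest is 5–4–1–8–3 at 29.

29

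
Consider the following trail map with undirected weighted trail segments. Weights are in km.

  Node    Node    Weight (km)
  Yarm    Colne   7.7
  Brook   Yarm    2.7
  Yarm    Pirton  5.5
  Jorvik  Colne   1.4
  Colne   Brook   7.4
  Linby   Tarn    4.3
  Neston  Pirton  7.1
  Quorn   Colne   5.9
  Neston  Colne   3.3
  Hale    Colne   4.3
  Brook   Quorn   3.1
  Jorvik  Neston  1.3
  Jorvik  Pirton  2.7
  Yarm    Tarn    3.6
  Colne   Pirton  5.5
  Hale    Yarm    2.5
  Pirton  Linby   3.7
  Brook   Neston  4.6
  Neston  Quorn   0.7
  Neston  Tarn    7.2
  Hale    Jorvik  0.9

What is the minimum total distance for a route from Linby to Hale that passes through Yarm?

Best Linby to Yarm: Linby → Tarn → Yarm costing 7.9
Shortest Yarm→Hale: Yarm → Hale = 2.5
Total via Yarm: 7.9 + 2.5 = 10.4 km.

10.4 km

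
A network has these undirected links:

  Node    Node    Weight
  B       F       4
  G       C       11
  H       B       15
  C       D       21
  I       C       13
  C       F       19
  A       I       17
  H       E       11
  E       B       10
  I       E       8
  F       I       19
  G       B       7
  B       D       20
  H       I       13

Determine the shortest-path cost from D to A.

Settle nodes by increasing distance from D:
D: 0
B: 20  (via D)
C: 21  (via D)
F: 24  (via B)
G: 27  (via B)
E: 30  (via B)
I: 34  (via C)
H: 35  (via B)
A: 51  (via I)
Shortest route: D–C–I–A = 51.

51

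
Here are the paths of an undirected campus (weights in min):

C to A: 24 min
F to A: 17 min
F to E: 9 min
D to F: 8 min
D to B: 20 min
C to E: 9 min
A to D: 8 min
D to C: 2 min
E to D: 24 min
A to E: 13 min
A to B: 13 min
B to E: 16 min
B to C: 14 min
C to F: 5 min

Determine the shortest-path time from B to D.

Enumerating some paths:
B - A - D: 13+8 = 21
B - D: 20 = 20
B - C - D: 14+2 = 16
B - C - F - D: 14+5+8 = 27
The minimum is 16 min via B - C - D.

16 min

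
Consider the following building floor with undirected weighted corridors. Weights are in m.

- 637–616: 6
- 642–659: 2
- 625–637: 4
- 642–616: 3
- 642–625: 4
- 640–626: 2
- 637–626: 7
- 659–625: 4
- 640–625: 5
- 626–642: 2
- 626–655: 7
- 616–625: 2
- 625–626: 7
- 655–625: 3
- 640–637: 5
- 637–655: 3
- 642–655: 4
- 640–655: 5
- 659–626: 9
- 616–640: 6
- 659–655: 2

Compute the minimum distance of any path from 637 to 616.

6 m

Shortest distances from 637:
637: 0
655: 3  (via 637)
625: 4  (via 637)
640: 5  (via 637)
659: 5  (via 655)
616: 6  (via 637)
Shortest route: 637–616 = 6 m.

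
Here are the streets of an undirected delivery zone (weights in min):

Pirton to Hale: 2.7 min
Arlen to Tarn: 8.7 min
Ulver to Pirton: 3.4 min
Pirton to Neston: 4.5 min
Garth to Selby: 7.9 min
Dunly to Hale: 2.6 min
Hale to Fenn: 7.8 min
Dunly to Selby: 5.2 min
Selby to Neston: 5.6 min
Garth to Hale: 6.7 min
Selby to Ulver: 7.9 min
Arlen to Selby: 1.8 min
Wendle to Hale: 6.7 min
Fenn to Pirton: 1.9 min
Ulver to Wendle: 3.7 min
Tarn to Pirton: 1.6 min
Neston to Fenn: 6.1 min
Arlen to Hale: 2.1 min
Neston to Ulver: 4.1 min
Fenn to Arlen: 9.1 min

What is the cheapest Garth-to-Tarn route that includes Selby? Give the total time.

Shortest Garth→Selby: Garth → Selby = 7.9
Shortest Selby→Tarn: Selby → Arlen → Hale → Pirton → Tarn = 8.2
Total via Selby: 7.9 + 8.2 = 16.1 min.

16.1 min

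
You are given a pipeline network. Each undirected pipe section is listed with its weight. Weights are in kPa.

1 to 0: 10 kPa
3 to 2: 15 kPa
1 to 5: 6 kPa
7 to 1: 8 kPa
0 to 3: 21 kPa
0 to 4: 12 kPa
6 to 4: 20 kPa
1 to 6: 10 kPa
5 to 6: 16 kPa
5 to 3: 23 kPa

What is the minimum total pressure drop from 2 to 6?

54 kPa

Candidate routes:
2 - 3 - 0 - 1 - 5 - 6: 15+21+10+6+16 = 68
2 - 3 - 0 - 1 - 6: 15+21+10+10 = 56
2 - 3 - 0 - 4 - 6: 15+21+12+20 = 68
2 - 3 - 5 - 6: 15+23+16 = 54
Cheapest is 2 - 3 - 5 - 6 at 54 kPa.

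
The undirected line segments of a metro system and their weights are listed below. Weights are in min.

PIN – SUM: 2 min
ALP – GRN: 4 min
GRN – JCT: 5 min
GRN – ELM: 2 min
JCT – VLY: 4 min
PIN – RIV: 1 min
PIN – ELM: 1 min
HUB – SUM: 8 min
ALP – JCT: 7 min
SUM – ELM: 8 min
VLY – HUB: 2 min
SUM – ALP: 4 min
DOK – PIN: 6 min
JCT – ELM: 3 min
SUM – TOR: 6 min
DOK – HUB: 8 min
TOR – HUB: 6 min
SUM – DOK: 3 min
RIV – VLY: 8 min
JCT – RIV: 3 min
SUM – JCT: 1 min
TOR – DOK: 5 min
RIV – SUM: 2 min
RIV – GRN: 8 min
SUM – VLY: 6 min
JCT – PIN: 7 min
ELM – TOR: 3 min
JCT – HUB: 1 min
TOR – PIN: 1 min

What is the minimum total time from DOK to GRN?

8 min

Compare a few routes:
DOK–SUM–PIN–ELM–GRN: 3+2+1+2 = 8
DOK–TOR–PIN–ELM–GRN: 5+1+1+2 = 9
DOK–PIN–ELM–GRN: 6+1+2 = 9
Cheapest is DOK–SUM–PIN–ELM–GRN at 8 min.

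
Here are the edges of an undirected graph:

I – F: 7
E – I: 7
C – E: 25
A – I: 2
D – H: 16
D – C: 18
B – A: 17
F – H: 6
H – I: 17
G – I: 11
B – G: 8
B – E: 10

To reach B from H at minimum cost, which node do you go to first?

Candidate routes:
H → F → I → E → B: 6+7+7+10 = 30
H → F → I → G → B: 6+7+11+8 = 32
H → F → I → A → B: 6+7+2+17 = 32
Cheapest is H → F → I → E → B at 30.
So from H the first move is to F.

F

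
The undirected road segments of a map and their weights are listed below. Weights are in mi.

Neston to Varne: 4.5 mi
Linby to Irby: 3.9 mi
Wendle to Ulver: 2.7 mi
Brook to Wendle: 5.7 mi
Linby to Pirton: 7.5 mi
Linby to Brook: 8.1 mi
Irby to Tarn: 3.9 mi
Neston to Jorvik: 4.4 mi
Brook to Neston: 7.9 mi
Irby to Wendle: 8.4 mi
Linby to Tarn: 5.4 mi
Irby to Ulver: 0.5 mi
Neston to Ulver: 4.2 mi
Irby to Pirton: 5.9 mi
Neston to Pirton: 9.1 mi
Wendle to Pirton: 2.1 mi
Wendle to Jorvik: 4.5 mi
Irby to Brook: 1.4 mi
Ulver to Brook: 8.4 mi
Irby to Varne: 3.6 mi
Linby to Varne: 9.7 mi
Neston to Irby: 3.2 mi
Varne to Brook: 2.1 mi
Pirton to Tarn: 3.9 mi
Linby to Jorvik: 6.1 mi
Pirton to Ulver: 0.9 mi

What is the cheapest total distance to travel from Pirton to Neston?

4.6 mi

Settle nodes by increasing distance from Pirton:
Pirton: 0
Ulver: 0.9  (via Pirton)
Irby: 1.4  (via Ulver)
Wendle: 2.1  (via Pirton)
Brook: 2.8  (via Irby)
Tarn: 3.9  (via Pirton)
Neston: 4.6  (via Irby)
Shortest route: Pirton–Ulver–Irby–Neston = 4.6 mi.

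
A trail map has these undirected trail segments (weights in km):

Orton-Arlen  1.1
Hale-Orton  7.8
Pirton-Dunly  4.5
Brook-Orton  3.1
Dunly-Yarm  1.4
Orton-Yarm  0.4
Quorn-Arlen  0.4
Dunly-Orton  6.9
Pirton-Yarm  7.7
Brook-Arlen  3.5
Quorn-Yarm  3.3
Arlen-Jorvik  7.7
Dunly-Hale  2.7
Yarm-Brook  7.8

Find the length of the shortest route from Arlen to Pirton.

7.4 km

Enumerating some paths:
Arlen → Orton → Yarm → Pirton: 1.1+0.4+7.7 = 9.2
Arlen → Orton → Yarm → Dunly → Pirton: 1.1+0.4+1.4+4.5 = 7.4
Arlen → Quorn → Yarm → Dunly → Pirton: 0.4+3.3+1.4+4.5 = 9.6
Cheapest is Arlen → Orton → Yarm → Dunly → Pirton at 7.4 km.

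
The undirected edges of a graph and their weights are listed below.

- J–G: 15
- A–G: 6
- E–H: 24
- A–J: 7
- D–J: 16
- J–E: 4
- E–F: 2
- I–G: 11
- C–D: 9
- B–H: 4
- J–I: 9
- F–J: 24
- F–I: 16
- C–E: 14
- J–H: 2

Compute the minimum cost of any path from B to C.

Enumerating some paths:
B → H → J → D → C: 4+2+16+9 = 31
B → H → J → E → C: 4+2+4+14 = 24
The minimum is 24 via B → H → J → E → C.

24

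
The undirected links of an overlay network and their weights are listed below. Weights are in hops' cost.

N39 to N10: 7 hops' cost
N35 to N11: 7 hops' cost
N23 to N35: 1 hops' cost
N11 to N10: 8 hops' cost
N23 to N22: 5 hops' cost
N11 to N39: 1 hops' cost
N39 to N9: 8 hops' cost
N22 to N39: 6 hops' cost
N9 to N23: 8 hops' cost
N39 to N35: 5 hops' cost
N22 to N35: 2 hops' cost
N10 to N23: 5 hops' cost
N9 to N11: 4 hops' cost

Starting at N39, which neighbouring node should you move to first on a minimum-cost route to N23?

Compare a few routes:
N39 - N22 - N23: 6+5 = 11
N39 - N35 - N23: 5+1 = 6
N39 - N11 - N35 - N23: 1+7+1 = 9
N39 - N22 - N35 - N23: 6+2+1 = 9
Cheapest is N39 - N35 - N23 at 6 hops' cost.
So from N39 the first move is to N35.

N35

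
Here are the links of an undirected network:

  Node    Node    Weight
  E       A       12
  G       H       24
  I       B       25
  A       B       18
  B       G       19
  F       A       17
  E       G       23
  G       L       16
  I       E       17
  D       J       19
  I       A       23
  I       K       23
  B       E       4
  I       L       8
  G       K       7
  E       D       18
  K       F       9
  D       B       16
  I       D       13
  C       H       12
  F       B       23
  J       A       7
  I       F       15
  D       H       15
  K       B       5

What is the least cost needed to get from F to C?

Shortest distances from F:
F: 0
K: 9  (via F)
B: 14  (via K)
I: 15  (via F)
G: 16  (via K)
A: 17  (via F)
E: 18  (via B)
L: 23  (via I)
J: 24  (via A)
D: 28  (via I)
H: 40  (via G)
C: 52  (via H)
Shortest route: F → K → G → H → C = 52.

52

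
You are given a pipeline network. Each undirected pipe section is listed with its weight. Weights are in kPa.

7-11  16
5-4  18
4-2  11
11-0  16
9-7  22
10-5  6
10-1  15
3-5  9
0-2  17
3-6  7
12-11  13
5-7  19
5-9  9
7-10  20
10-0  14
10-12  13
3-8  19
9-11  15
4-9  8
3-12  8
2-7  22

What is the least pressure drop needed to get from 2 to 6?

Candidate routes:
2 - 4 - 5 - 3 - 6: 11+18+9+7 = 45
2 - 7 - 5 - 3 - 6: 22+19+9+7 = 57
2 - 4 - 9 - 5 - 3 - 6: 11+8+9+9+7 = 44
2 - 0 - 10 - 5 - 3 - 6: 17+14+6+9+7 = 53
The minimum is 44 kPa via 2 - 4 - 9 - 5 - 3 - 6.

44 kPa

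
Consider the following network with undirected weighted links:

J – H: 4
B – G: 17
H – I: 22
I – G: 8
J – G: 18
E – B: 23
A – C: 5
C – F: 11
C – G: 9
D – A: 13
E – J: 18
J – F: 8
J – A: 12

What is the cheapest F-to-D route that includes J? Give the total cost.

Shortest F→J: F → J = 8
Shortest J→D: J → A → D = 25
Total via J: 8 + 25 = 33.

33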